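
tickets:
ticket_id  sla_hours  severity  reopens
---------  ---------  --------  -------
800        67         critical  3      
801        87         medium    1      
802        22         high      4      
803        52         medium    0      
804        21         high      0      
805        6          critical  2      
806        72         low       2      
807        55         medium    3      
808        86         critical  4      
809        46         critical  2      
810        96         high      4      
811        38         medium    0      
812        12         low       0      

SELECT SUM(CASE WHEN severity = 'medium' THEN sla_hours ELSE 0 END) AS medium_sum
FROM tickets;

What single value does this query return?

ticket_id=800: ✗
ticket_id=801: ✓ → 87
ticket_id=802: ✗
ticket_id=803: ✓ → 52
ticket_id=804: ✗
ticket_id=805: ✗
ticket_id=806: ✗
ticket_id=807: ✓ → 55
ticket_id=808: ✗
ticket_id=809: ✗
ticket_id=810: ✗
ticket_id=811: ✓ → 38
ticket_id=812: ✗
medium_sum = 87 + 52 + 55 + 38 = 232

232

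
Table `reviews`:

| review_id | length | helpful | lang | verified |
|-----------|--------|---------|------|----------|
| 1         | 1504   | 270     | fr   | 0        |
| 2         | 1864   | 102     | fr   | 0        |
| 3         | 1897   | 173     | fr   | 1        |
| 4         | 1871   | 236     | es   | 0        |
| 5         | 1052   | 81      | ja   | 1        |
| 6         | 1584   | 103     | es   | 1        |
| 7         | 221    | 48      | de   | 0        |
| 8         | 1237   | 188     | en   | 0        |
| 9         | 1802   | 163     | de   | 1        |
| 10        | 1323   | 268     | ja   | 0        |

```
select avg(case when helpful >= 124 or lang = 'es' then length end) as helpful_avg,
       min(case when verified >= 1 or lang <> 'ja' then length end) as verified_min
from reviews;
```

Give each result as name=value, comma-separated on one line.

[helpful_avg: helpful >= 124 or lang = 'es']
review_id=1: ✓ → 1504
review_id=2: ✗
review_id=3: ✓ → 1897
review_id=4: ✓ → 1871
review_id=5: ✗
review_id=6: ✓ → 1584
review_id=7: ✗
review_id=8: ✓ → 1237
review_id=9: ✓ → 1802
review_id=10: ✓ → 1323
helpful_avg = (1504 + 1897 + 1871 + 1584 + 1237 + 1802 + 1323) / 7 = 1602.5714285714
—
[verified_min: verified >= 1 or lang <> 'ja']
review_id=1: ✓ → 1504
review_id=2: ✓ → 1864
review_id=3: ✓ → 1897
review_id=4: ✓ → 1871
review_id=5: ✓ → 1052
review_id=6: ✓ → 1584
review_id=7: ✓ → 221
review_id=8: ✓ → 1237
review_id=9: ✓ → 1802
review_id=10: ✗
verified_min = MIN(1504, 1864, 1897, 1871, 1052, 1584, 221, 1237, 1802) = 221

helpful_avg=1602.5714285714, verified_min=221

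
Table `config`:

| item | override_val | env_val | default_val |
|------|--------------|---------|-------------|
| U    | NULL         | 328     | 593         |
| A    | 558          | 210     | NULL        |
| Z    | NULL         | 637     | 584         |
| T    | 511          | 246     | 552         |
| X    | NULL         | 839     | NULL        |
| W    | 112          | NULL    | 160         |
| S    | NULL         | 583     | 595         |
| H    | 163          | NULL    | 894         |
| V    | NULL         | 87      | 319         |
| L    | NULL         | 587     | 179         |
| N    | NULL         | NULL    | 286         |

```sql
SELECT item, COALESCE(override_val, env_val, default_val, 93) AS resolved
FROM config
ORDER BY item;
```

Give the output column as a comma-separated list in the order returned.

item=A: override_val=558 → 558
item=H: override_val=163 → 163
item=L: override_val=NULL, env_val=587 → 587
item=N: override_val=NULL, env_val=NULL, default_val=286 → 286
item=S: override_val=NULL, env_val=583 → 583
item=T: override_val=511 → 511
item=U: override_val=NULL, env_val=328 → 328
item=V: override_val=NULL, env_val=87 → 87
item=W: override_val=112 → 112
item=X: override_val=NULL, env_val=839 → 839
item=Z: override_val=NULL, env_val=637 → 637

558, 163, 587, 286, 583, 511, 328, 87, 112, 839, 637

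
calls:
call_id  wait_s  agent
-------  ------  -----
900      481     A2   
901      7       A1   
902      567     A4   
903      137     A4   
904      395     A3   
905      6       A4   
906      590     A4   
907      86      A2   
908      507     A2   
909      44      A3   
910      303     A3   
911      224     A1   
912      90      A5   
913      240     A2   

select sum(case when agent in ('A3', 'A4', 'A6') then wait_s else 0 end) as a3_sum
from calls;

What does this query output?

call_id=900: ✗
call_id=901: ✗
call_id=902: ✓ → 567
call_id=903: ✓ → 137
call_id=904: ✓ → 395
call_id=905: ✓ → 6
call_id=906: ✓ → 590
call_id=907: ✗
call_id=908: ✗
call_id=909: ✓ → 44
call_id=910: ✓ → 303
call_id=911: ✗
call_id=912: ✗
call_id=913: ✗
a3_sum = 567 + 137 + 395 + 6 + 590 + 44 + 303 = 2042

2042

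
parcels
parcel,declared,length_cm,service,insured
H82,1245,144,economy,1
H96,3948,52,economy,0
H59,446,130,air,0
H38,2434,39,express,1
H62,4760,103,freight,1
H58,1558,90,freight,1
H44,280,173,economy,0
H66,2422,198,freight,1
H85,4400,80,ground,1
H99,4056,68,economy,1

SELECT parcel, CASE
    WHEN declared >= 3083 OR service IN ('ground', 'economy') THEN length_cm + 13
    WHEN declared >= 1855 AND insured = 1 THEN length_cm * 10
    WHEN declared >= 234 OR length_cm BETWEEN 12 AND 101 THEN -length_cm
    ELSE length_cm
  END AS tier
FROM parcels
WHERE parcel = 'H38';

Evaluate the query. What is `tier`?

390

parcel = H38: declared=2434, length_cm=39, service=express, insured=1.
declared >= 3083 OR service IN ('ground', 'economy') → false
declared >= 1855 AND insured = 1 → true → 390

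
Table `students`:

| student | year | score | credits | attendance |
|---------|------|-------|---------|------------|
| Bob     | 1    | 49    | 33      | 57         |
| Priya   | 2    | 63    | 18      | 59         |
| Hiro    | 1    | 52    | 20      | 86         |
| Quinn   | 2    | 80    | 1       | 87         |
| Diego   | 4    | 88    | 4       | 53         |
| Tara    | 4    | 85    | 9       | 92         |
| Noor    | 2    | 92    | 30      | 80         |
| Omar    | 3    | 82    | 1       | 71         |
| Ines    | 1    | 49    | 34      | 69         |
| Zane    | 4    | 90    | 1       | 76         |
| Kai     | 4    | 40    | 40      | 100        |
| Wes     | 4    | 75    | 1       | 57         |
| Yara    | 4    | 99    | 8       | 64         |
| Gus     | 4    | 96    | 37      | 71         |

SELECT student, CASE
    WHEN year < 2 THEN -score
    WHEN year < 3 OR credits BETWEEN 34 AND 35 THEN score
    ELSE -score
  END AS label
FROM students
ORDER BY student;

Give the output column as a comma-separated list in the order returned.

student=Bob: year < 2 → -49
student=Diego: ELSE → -88
student=Gus: ELSE → -96
student=Hiro: year < 2 → -52
student=Ines: year < 2 → -49
student=Kai: ELSE → -40
student=Noor: year < 3 OR credits BETWEEN 34 AND 35 → 92
student=Omar: ELSE → -82
student=Priya: year < 3 OR credits BETWEEN 34 AND 35 → 63
student=Quinn: year < 3 OR credits BETWEEN 34 AND 35 → 80
student=Tara: ELSE → -85
student=Wes: ELSE → -75
student=Yara: ELSE → -99
student=Zane: ELSE → -90

-49, -88, -96, -52, -49, -40, 92, -82, 63, 80, -85, -75, -99, -90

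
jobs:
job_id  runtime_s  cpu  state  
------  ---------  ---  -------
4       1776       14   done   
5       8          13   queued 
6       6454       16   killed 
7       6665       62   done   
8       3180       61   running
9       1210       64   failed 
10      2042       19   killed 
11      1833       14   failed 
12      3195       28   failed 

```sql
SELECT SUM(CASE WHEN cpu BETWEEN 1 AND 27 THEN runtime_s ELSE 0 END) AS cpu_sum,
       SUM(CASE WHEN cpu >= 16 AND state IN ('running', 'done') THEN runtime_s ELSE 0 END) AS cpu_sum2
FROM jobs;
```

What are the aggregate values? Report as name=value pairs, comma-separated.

[cpu_sum: cpu BETWEEN 1 AND 27]
job_id=4: ✓ → 1776
job_id=5: ✓ → 8
job_id=6: ✓ → 6454
job_id=7: ✗
job_id=8: ✗
job_id=9: ✗
job_id=10: ✓ → 2042
job_id=11: ✓ → 1833
job_id=12: ✗
cpu_sum = 1776 + 8 + 6454 + 2042 + 1833 = 12113
—
[cpu_sum2: cpu >= 16 AND state IN ('running', 'done')]
job_id=4: ✗
job_id=5: ✗
job_id=6: ✗
job_id=7: ✓ → 6665
job_id=8: ✓ → 3180
job_id=9: ✗
job_id=10: ✗
job_id=11: ✗
job_id=12: ✗
cpu_sum2 = 6665 + 3180 = 9845

cpu_sum=12113, cpu_sum2=9845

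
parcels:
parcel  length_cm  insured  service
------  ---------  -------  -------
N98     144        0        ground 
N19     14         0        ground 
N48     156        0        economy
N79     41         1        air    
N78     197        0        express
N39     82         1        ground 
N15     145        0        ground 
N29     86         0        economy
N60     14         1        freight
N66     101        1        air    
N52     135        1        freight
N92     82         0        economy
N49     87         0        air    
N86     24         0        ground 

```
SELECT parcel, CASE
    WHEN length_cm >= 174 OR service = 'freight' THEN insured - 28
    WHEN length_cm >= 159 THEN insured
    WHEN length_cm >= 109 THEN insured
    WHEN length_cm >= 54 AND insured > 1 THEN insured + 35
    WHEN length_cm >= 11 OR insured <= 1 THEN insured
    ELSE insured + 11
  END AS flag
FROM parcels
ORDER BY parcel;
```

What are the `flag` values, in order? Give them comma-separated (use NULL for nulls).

parcel=N15: length_cm >= 109 → 0
parcel=N19: length_cm >= 11 OR insured <= 1 → 0
parcel=N29: length_cm >= 11 OR insured <= 1 → 0
parcel=N39: length_cm >= 11 OR insured <= 1 → 1
parcel=N48: length_cm >= 109 → 0
parcel=N49: length_cm >= 11 OR insured <= 1 → 0
parcel=N52: length_cm >= 174 OR service = 'freight' → -27
parcel=N60: length_cm >= 174 OR service = 'freight' → -27
parcel=N66: length_cm >= 11 OR insured <= 1 → 1
parcel=N78: length_cm >= 174 OR service = 'freight' → -28
parcel=N79: length_cm >= 11 OR insured <= 1 → 1
parcel=N86: length_cm >= 11 OR insured <= 1 → 0
parcel=N92: length_cm >= 11 OR insured <= 1 → 0
parcel=N98: length_cm >= 109 → 0

0, 0, 0, 1, 0, 0, -27, -27, 1, -28, 1, 0, 0, 0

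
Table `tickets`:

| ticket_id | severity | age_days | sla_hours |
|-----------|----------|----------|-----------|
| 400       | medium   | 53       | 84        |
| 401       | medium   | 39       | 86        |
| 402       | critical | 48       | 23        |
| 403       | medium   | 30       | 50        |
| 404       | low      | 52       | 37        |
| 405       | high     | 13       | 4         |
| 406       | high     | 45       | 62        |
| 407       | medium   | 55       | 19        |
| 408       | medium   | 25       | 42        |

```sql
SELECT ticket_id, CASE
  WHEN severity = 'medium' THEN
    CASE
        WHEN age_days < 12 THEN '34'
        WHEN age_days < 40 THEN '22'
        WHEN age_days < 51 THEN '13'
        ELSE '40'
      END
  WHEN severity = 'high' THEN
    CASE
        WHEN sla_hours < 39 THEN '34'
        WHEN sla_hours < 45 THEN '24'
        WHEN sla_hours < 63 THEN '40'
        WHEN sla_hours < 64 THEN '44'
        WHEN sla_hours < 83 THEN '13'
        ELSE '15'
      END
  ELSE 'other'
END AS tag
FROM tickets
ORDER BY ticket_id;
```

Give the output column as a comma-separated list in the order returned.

40, 22, other, 22, other, 34, 40, 40, 22

ticket_id=400: severity='medium' → inner[ELSE] → 40
ticket_id=401: severity='medium' → inner[age_days < 40] → 22
ticket_id=402: severity='critical' → outer ELSE → other
ticket_id=403: severity='medium' → inner[age_days < 40] → 22
ticket_id=404: severity='low' → outer ELSE → other
ticket_id=405: severity='high' → inner[sla_hours < 39] → 34
ticket_id=406: severity='high' → inner[sla_hours < 63] → 40
ticket_id=407: severity='medium' → inner[ELSE] → 40
ticket_id=408: severity='medium' → inner[age_days < 40] → 22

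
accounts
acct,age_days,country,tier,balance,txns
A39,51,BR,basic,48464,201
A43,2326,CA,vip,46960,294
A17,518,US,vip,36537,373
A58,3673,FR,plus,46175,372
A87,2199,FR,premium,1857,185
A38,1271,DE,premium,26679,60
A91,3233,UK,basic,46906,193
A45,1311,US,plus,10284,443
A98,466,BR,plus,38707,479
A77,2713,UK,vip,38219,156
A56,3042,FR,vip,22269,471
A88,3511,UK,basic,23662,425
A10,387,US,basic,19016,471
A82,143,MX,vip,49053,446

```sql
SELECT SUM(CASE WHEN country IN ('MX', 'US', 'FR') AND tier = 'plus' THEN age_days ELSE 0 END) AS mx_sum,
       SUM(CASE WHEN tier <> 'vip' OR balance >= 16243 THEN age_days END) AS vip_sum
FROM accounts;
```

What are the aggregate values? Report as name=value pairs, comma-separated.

[mx_sum: country IN ('MX', 'US', 'FR') AND tier = 'plus']
acct=A39: ✗
acct=A43: ✗
acct=A17: ✗
acct=A58: ✓ → 3673
acct=A87: ✗
acct=A38: ✗
acct=A91: ✗
acct=A45: ✓ → 1311
acct=A98: ✗
acct=A77: ✗
acct=A56: ✗
acct=A88: ✗
acct=A10: ✗
acct=A82: ✗
mx_sum = 3673 + 1311 = 4984
—
[vip_sum: tier <> 'vip' OR balance >= 16243]
acct=A39: ✓ → 51
acct=A43: ✓ → 2326
acct=A17: ✓ → 518
acct=A58: ✓ → 3673
acct=A87: ✓ → 2199
acct=A38: ✓ → 1271
acct=A91: ✓ → 3233
acct=A45: ✓ → 1311
acct=A98: ✓ → 466
acct=A77: ✓ → 2713
acct=A56: ✓ → 3042
acct=A88: ✓ → 3511
acct=A10: ✓ → 387
acct=A82: ✓ → 143
vip_sum = 51 + 2326 + 518 + 3673 + 2199 + 1271 + 3233 + 1311 + 466 + 2713 + 3042 + 3511 + 387 + 143 = 24844

mx_sum=4984, vip_sum=24844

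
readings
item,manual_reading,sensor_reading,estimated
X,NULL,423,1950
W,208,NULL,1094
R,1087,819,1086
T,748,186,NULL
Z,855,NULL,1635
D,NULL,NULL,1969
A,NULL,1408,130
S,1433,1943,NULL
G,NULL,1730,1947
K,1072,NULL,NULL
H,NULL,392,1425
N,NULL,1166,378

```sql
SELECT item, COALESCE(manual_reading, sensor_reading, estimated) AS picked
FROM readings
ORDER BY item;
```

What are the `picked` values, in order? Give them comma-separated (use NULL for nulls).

item=A: manual_reading=NULL, sensor_reading=1408 → 1408
item=D: manual_reading=NULL, sensor_reading=NULL, estimated=1969 → 1969
item=G: manual_reading=NULL, sensor_reading=1730 → 1730
item=H: manual_reading=NULL, sensor_reading=392 → 392
item=K: manual_reading=1072 → 1072
item=N: manual_reading=NULL, sensor_reading=1166 → 1166
item=R: manual_reading=1087 → 1087
item=S: manual_reading=1433 → 1433
item=T: manual_reading=748 → 748
item=W: manual_reading=208 → 208
item=X: manual_reading=NULL, sensor_reading=423 → 423
item=Z: manual_reading=855 → 855

1408, 1969, 1730, 392, 1072, 1166, 1087, 1433, 748, 208, 423, 855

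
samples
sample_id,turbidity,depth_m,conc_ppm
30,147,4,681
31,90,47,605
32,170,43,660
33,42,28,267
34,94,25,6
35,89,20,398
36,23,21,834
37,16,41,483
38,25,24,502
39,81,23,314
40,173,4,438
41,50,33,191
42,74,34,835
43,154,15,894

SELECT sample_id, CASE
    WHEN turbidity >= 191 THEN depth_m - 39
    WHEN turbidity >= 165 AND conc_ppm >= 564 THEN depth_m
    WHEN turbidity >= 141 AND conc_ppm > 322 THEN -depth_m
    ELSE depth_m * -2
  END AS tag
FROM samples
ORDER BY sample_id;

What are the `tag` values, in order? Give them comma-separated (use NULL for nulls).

sample_id=30: turbidity >= 141 AND conc_ppm > 322 → -4
sample_id=31: ELSE → -94
sample_id=32: turbidity >= 165 AND conc_ppm >= 564 → 43
sample_id=33: ELSE → -56
sample_id=34: ELSE → -50
sample_id=35: ELSE → -40
sample_id=36: ELSE → -42
sample_id=37: ELSE → -82
sample_id=38: ELSE → -48
sample_id=39: ELSE → -46
sample_id=40: turbidity >= 141 AND conc_ppm > 322 → -4
sample_id=41: ELSE → -66
sample_id=42: ELSE → -68
sample_id=43: turbidity >= 141 AND conc_ppm > 322 → -15

-4, -94, 43, -56, -50, -40, -42, -82, -48, -46, -4, -66, -68, -15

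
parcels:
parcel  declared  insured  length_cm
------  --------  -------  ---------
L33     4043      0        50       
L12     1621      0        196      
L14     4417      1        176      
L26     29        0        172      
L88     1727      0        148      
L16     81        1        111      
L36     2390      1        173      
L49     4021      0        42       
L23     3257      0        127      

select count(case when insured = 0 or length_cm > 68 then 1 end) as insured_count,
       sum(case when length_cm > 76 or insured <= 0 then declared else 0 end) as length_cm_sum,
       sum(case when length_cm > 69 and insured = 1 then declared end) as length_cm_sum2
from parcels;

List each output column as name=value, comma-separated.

[insured_count: insured = 0 or length_cm > 68]
parcel=L33: ✓ → 1
parcel=L12: ✓ → 1
parcel=L14: ✓ → 1
parcel=L26: ✓ → 1
parcel=L88: ✓ → 1
parcel=L16: ✓ → 1
parcel=L36: ✓ → 1
parcel=L49: ✓ → 1
parcel=L23: ✓ → 1
insured_count = COUNT(1, 1, 1, 1, 1, 1, 1, 1, 1) = 9
—
[length_cm_sum: length_cm > 76 or insured <= 0]
parcel=L33: ✓ → 4043
parcel=L12: ✓ → 1621
parcel=L14: ✓ → 4417
parcel=L26: ✓ → 29
parcel=L88: ✓ → 1727
parcel=L16: ✓ → 81
parcel=L36: ✓ → 2390
parcel=L49: ✓ → 4021
parcel=L23: ✓ → 3257
length_cm_sum = 4043 + 1621 + 4417 + 29 + 1727 + 81 + 2390 + 4021 + 3257 = 21586
—
[length_cm_sum2: length_cm > 69 and insured = 1]
parcel=L33: ✗
parcel=L12: ✗
parcel=L14: ✓ → 4417
parcel=L26: ✗
parcel=L88: ✗
parcel=L16: ✓ → 81
parcel=L36: ✓ → 2390
parcel=L49: ✗
parcel=L23: ✗
length_cm_sum2 = 4417 + 81 + 2390 = 6888

insured_count=9, length_cm_sum=21586, length_cm_sum2=6888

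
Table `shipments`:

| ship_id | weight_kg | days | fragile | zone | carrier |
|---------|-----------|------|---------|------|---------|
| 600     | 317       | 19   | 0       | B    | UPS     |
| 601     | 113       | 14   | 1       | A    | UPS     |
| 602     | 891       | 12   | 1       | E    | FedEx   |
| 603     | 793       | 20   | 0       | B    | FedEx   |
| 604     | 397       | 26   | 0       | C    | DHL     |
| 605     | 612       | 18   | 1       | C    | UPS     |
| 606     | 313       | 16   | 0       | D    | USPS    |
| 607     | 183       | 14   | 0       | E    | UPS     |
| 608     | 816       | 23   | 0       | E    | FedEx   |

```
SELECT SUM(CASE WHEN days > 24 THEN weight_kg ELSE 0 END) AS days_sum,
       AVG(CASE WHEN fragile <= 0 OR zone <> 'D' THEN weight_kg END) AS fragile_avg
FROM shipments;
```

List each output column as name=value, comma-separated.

days_sum=397, fragile_avg=492.7777777778

[days_sum: days > 24]
ship_id=600: ✗
ship_id=601: ✗
ship_id=602: ✗
ship_id=603: ✗
ship_id=604: ✓ → 397
ship_id=605: ✗
ship_id=606: ✗
ship_id=607: ✗
ship_id=608: ✗
days_sum = 397
—
[fragile_avg: fragile <= 0 OR zone <> 'D']
ship_id=600: ✓ → 317
ship_id=601: ✓ → 113
ship_id=602: ✓ → 891
ship_id=603: ✓ → 793
ship_id=604: ✓ → 397
ship_id=605: ✓ → 612
ship_id=606: ✓ → 313
ship_id=607: ✓ → 183
ship_id=608: ✓ → 816
fragile_avg = (317 + 113 + 891 + 793 + 397 + 612 + 313 + 183 + 816) / 9 = 492.7777777778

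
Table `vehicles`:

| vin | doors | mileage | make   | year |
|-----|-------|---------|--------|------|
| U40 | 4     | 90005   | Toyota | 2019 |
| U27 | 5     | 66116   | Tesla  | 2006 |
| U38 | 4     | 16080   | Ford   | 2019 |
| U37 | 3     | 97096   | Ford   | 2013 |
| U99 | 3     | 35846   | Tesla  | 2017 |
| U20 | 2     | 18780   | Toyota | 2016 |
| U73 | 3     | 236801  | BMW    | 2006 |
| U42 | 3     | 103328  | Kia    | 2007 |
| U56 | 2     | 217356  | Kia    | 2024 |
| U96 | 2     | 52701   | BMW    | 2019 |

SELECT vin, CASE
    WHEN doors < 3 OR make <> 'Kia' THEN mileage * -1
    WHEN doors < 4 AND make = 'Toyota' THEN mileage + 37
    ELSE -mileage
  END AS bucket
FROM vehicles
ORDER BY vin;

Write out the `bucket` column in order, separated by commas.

vin=U20: doors < 3 OR make <> 'Kia' → -18780
vin=U27: doors < 3 OR make <> 'Kia' → -66116
vin=U37: doors < 3 OR make <> 'Kia' → -97096
vin=U38: doors < 3 OR make <> 'Kia' → -16080
vin=U40: doors < 3 OR make <> 'Kia' → -90005
vin=U42: ELSE → -103328
vin=U56: doors < 3 OR make <> 'Kia' → -217356
vin=U73: doors < 3 OR make <> 'Kia' → -236801
vin=U96: doors < 3 OR make <> 'Kia' → -52701
vin=U99: doors < 3 OR make <> 'Kia' → -35846

-18780, -66116, -97096, -16080, -90005, -103328, -217356, -236801, -52701, -35846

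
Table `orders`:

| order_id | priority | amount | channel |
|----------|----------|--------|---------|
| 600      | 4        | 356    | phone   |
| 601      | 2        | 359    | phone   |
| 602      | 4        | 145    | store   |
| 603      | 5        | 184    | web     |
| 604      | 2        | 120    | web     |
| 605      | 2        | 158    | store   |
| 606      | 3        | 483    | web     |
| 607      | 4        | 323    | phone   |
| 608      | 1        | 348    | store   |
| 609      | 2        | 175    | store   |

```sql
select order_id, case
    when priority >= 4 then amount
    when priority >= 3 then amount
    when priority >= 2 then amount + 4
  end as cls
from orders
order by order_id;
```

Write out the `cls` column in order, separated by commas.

order_id=600: priority >= 4 → 356
order_id=601: priority >= 2 → 363
order_id=602: priority >= 4 → 145
order_id=603: priority >= 4 → 184
order_id=604: priority >= 2 → 124
order_id=605: priority >= 2 → 162
order_id=606: priority >= 3 → 483
order_id=607: priority >= 4 → 323
order_id=608: (no match → NULL) → NULL
order_id=609: priority >= 2 → 179

356, 363, 145, 184, 124, 162, 483, 323, NULL, 179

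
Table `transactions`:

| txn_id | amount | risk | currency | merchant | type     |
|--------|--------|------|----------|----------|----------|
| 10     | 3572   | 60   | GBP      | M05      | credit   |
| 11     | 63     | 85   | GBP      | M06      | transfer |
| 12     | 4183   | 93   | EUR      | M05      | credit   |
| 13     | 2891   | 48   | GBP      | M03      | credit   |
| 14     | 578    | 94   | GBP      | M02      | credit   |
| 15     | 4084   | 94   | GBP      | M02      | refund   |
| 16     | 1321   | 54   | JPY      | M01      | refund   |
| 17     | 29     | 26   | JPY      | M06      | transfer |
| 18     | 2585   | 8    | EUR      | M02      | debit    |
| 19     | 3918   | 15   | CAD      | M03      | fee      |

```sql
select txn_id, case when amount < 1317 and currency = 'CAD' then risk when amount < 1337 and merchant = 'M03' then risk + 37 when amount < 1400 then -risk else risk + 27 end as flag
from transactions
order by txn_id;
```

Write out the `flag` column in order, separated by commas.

txn_id=10: ELSE → 87
txn_id=11: amount < 1400 → -85
txn_id=12: ELSE → 120
txn_id=13: ELSE → 75
txn_id=14: amount < 1400 → -94
txn_id=15: ELSE → 121
txn_id=16: amount < 1400 → -54
txn_id=17: amount < 1400 → -26
txn_id=18: ELSE → 35
txn_id=19: ELSE → 42

87, -85, 120, 75, -94, 121, -54, -26, 35, 42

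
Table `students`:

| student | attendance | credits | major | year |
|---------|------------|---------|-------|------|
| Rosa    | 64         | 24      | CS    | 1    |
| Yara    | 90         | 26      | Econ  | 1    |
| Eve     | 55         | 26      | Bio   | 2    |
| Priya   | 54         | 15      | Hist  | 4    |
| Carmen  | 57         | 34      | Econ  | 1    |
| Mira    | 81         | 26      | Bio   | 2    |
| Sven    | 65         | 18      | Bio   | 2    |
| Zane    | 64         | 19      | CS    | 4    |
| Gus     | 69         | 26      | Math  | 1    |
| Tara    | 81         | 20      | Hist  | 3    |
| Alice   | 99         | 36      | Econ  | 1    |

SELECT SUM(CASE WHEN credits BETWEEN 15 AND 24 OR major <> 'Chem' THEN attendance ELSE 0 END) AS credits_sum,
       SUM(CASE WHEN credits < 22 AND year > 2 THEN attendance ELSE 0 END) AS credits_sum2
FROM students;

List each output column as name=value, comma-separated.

[credits_sum: credits BETWEEN 15 AND 24 OR major <> 'Chem']
student=Rosa: ✓ → 64
student=Yara: ✓ → 90
student=Eve: ✓ → 55
student=Priya: ✓ → 54
student=Carmen: ✓ → 57
student=Mira: ✓ → 81
student=Sven: ✓ → 65
student=Zane: ✓ → 64
student=Gus: ✓ → 69
student=Tara: ✓ → 81
student=Alice: ✓ → 99
credits_sum = 64 + 90 + 55 + 54 + 57 + 81 + 65 + 64 + 69 + 81 + 99 = 779
—
[credits_sum2: credits < 22 AND year > 2]
student=Rosa: ✗
student=Yara: ✗
student=Eve: ✗
student=Priya: ✓ → 54
student=Carmen: ✗
student=Mira: ✗
student=Sven: ✗
student=Zane: ✓ → 64
student=Gus: ✗
student=Tara: ✓ → 81
student=Alice: ✗
credits_sum2 = 54 + 64 + 81 = 199

credits_sum=779, credits_sum2=199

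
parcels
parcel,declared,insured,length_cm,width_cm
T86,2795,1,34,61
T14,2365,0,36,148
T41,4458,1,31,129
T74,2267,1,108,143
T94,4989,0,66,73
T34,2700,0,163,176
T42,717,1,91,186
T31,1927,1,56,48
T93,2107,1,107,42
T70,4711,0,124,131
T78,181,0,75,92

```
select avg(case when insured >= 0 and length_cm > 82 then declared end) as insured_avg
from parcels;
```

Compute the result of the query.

parcel=T86: ✗
parcel=T14: ✗
parcel=T41: ✗
parcel=T74: ✓ → 2267
parcel=T94: ✗
parcel=T34: ✓ → 2700
parcel=T42: ✓ → 717
parcel=T31: ✗
parcel=T93: ✓ → 2107
parcel=T70: ✓ → 4711
parcel=T78: ✗
insured_avg = (2267 + 2700 + 717 + 2107 + 4711) / 5 = 2500.4

2500.4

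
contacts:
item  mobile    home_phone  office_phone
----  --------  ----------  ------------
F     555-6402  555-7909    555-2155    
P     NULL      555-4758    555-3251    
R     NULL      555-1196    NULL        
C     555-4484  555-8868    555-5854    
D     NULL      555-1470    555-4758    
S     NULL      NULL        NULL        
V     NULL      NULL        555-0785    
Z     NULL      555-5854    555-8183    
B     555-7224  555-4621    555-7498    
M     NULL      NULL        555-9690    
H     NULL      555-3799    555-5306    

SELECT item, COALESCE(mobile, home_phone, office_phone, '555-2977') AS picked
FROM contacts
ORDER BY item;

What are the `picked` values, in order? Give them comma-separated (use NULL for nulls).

item=B: mobile=555-7224 → 555-7224
item=C: mobile=555-4484 → 555-4484
item=D: mobile=NULL, home_phone=555-1470 → 555-1470
item=F: mobile=555-6402 → 555-6402
item=H: mobile=NULL, home_phone=555-3799 → 555-3799
item=M: mobile=NULL, home_phone=NULL, office_phone=555-9690 → 555-9690
item=P: mobile=NULL, home_phone=555-4758 → 555-4758
item=R: mobile=NULL, home_phone=555-1196 → 555-1196
item=S: mobile=NULL, home_phone=NULL, office_phone=NULL, → literal 555-2977 → 555-2977
item=V: mobile=NULL, home_phone=NULL, office_phone=555-0785 → 555-0785
item=Z: mobile=NULL, home_phone=555-5854 → 555-5854

555-7224, 555-4484, 555-1470, 555-6402, 555-3799, 555-9690, 555-4758, 555-1196, 555-2977, 555-0785, 555-5854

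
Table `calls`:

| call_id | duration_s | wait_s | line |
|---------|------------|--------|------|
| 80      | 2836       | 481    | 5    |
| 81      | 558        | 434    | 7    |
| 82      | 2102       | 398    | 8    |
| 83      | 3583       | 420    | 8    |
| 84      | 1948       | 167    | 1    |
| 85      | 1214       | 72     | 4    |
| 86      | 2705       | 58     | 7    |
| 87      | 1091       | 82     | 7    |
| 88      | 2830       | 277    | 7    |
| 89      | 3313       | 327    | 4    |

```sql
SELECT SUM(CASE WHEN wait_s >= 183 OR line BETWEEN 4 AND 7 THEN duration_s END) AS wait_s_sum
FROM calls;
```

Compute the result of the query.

call_id=80: ✓ → 2836
call_id=81: ✓ → 558
call_id=82: ✓ → 2102
call_id=83: ✓ → 3583
call_id=84: ✗
call_id=85: ✓ → 1214
call_id=86: ✓ → 2705
call_id=87: ✓ → 1091
call_id=88: ✓ → 2830
call_id=89: ✓ → 3313
wait_s_sum = 2836 + 558 + 2102 + 3583 + 1214 + 2705 + 1091 + 2830 + 3313 = 20232

20232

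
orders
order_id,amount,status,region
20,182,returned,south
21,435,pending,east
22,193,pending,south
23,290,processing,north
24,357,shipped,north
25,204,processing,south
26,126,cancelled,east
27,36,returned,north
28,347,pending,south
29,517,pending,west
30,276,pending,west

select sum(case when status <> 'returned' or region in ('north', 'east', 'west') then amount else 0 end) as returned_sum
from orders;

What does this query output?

order_id=20: ✗
order_id=21: ✓ → 435
order_id=22: ✓ → 193
order_id=23: ✓ → 290
order_id=24: ✓ → 357
order_id=25: ✓ → 204
order_id=26: ✓ → 126
order_id=27: ✓ → 36
order_id=28: ✓ → 347
order_id=29: ✓ → 517
order_id=30: ✓ → 276
returned_sum = 435 + 193 + 290 + 357 + 204 + 126 + 36 + 347 + 517 + 276 = 2781

2781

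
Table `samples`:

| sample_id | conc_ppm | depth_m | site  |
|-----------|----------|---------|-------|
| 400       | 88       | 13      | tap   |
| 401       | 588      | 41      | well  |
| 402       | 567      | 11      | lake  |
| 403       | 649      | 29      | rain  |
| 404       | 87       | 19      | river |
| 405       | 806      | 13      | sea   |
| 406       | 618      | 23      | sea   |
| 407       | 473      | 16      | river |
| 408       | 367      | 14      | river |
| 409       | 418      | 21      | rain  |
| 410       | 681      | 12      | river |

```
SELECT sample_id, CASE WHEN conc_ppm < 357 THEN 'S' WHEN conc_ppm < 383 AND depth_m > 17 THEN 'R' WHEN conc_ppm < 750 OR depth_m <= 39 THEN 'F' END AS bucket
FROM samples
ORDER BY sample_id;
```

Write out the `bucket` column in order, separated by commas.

S, F, F, F, S, F, F, F, F, F, F

sample_id=400: conc_ppm < 357 → S
sample_id=401: conc_ppm < 750 OR depth_m <= 39 → F
sample_id=402: conc_ppm < 750 OR depth_m <= 39 → F
sample_id=403: conc_ppm < 750 OR depth_m <= 39 → F
sample_id=404: conc_ppm < 357 → S
sample_id=405: conc_ppm < 750 OR depth_m <= 39 → F
sample_id=406: conc_ppm < 750 OR depth_m <= 39 → F
sample_id=407: conc_ppm < 750 OR depth_m <= 39 → F
sample_id=408: conc_ppm < 750 OR depth_m <= 39 → F
sample_id=409: conc_ppm < 750 OR depth_m <= 39 → F
sample_id=410: conc_ppm < 750 OR depth_m <= 39 → F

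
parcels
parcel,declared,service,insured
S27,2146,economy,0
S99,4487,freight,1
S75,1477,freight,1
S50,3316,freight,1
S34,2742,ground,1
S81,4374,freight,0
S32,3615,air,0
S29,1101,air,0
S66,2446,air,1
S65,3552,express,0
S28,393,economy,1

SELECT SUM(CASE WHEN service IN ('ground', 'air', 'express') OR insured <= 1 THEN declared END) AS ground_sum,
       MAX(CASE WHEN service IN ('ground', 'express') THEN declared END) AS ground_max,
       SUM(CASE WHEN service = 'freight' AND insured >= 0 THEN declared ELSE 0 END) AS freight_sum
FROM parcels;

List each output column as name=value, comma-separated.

ground_sum=29649, ground_max=3552, freight_sum=13654

[ground_sum: service IN ('ground', 'air', 'express') OR insured <= 1]
parcel=S27: ✓ → 2146
parcel=S99: ✓ → 4487
parcel=S75: ✓ → 1477
parcel=S50: ✓ → 3316
parcel=S34: ✓ → 2742
parcel=S81: ✓ → 4374
parcel=S32: ✓ → 3615
parcel=S29: ✓ → 1101
parcel=S66: ✓ → 2446
parcel=S65: ✓ → 3552
parcel=S28: ✓ → 393
ground_sum = 2146 + 4487 + 1477 + 3316 + 2742 + 4374 + 3615 + 1101 + 2446 + 3552 + 393 = 29649
—
[ground_max: service IN ('ground', 'express')]
parcel=S27: ✗
parcel=S99: ✗
parcel=S75: ✗
parcel=S50: ✗
parcel=S34: ✓ → 2742
parcel=S81: ✗
parcel=S32: ✗
parcel=S29: ✗
parcel=S66: ✗
parcel=S65: ✓ → 3552
parcel=S28: ✗
ground_max = MAX(2742, 3552) = 3552
—
[freight_sum: service = 'freight' AND insured >= 0]
parcel=S27: ✗
parcel=S99: ✓ → 4487
parcel=S75: ✓ → 1477
parcel=S50: ✓ → 3316
parcel=S34: ✗
parcel=S81: ✓ → 4374
parcel=S32: ✗
parcel=S29: ✗
parcel=S66: ✗
parcel=S65: ✗
parcel=S28: ✗
freight_sum = 4487 + 1477 + 3316 + 4374 = 13654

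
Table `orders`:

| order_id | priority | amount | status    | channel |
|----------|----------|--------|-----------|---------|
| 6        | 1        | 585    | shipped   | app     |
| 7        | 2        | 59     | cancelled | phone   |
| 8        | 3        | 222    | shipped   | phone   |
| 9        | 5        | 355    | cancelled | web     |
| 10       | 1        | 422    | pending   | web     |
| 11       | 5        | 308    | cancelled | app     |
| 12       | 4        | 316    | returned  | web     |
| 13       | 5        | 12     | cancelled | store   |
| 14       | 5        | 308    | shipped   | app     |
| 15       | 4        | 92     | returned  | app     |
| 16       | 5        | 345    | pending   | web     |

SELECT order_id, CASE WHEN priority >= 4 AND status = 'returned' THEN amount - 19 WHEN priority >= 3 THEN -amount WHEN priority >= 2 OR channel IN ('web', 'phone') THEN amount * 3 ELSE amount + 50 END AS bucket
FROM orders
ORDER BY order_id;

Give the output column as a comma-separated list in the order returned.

635, 177, -222, -355, 1266, -308, 297, -12, -308, 73, -345

order_id=6: ELSE → 635
order_id=7: priority >= 2 OR channel IN ('web', 'phone') → 177
order_id=8: priority >= 3 → -222
order_id=9: priority >= 3 → -355
order_id=10: priority >= 2 OR channel IN ('web', 'phone') → 1266
order_id=11: priority >= 3 → -308
order_id=12: priority >= 4 AND status = 'returned' → 297
order_id=13: priority >= 3 → -12
order_id=14: priority >= 3 → -308
order_id=15: priority >= 4 AND status = 'returned' → 73
order_id=16: priority >= 3 → -345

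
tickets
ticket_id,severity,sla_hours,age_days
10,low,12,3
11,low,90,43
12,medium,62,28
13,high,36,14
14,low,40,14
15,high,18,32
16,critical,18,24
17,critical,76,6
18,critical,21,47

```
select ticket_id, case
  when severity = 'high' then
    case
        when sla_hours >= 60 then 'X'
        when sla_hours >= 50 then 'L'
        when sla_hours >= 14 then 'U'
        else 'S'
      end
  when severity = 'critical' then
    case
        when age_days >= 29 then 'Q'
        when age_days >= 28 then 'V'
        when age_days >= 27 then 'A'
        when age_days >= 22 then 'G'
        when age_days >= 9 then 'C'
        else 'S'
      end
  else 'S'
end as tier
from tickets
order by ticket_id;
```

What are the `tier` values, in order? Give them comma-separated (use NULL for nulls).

ticket_id=10: severity='low' → outer ELSE → S
ticket_id=11: severity='low' → outer ELSE → S
ticket_id=12: severity='medium' → outer ELSE → S
ticket_id=13: severity='high' → inner[sla_hours >= 14] → U
ticket_id=14: severity='low' → outer ELSE → S
ticket_id=15: severity='high' → inner[sla_hours >= 14] → U
ticket_id=16: severity='critical' → inner[age_days >= 22] → G
ticket_id=17: severity='critical' → inner[ELSE] → S
ticket_id=18: severity='critical' → inner[age_days >= 29] → Q

S, S, S, U, S, U, G, S, Q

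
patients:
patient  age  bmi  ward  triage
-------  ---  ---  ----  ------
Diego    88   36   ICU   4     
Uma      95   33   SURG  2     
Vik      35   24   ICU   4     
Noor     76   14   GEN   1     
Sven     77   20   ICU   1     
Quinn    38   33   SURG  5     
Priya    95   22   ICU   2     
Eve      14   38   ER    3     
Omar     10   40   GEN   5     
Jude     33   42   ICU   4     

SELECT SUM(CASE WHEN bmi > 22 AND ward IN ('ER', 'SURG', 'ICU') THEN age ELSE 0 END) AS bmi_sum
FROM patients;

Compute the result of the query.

patient=Diego: ✓ → 88
patient=Uma: ✓ → 95
patient=Vik: ✓ → 35
patient=Noor: ✗
patient=Sven: ✗
patient=Quinn: ✓ → 38
patient=Priya: ✗
patient=Eve: ✓ → 14
patient=Omar: ✗
patient=Jude: ✓ → 33
bmi_sum = 88 + 95 + 35 + 38 + 14 + 33 = 303

303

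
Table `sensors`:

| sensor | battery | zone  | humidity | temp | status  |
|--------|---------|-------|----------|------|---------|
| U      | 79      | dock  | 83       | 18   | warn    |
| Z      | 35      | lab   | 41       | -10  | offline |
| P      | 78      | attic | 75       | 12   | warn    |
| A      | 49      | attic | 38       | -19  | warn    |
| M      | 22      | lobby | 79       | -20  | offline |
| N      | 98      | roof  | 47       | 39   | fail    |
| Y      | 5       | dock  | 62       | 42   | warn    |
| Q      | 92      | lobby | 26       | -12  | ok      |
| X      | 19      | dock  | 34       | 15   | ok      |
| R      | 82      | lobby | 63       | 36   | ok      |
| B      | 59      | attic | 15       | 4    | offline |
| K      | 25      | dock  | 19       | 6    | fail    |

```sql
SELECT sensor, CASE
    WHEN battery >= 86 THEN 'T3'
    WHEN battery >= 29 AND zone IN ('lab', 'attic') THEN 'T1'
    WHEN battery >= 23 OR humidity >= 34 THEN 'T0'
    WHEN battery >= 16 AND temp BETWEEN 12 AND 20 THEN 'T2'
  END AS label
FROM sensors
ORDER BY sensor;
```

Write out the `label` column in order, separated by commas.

sensor=A: battery >= 29 AND zone IN ('lab', 'attic') → T1
sensor=B: battery >= 29 AND zone IN ('lab', 'attic') → T1
sensor=K: battery >= 23 OR humidity >= 34 → T0
sensor=M: battery >= 23 OR humidity >= 34 → T0
sensor=N: battery >= 86 → T3
sensor=P: battery >= 29 AND zone IN ('lab', 'attic') → T1
sensor=Q: battery >= 86 → T3
sensor=R: battery >= 23 OR humidity >= 34 → T0
sensor=U: battery >= 23 OR humidity >= 34 → T0
sensor=X: battery >= 23 OR humidity >= 34 → T0
sensor=Y: battery >= 23 OR humidity >= 34 → T0
sensor=Z: battery >= 29 AND zone IN ('lab', 'attic') → T1

T1, T1, T0, T0, T3, T1, T3, T0, T0, T0, T0, T1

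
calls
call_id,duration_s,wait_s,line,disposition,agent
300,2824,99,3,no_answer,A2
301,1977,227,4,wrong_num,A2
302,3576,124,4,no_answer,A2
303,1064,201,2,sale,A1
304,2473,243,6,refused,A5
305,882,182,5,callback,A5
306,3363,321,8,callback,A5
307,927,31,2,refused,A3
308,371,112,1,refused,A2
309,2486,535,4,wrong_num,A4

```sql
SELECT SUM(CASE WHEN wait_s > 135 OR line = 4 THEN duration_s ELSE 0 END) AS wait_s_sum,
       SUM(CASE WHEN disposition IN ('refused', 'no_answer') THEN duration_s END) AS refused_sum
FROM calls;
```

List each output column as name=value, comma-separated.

wait_s_sum=15821, refused_sum=10171

[wait_s_sum: wait_s > 135 OR line = 4]
call_id=300: ✗
call_id=301: ✓ → 1977
call_id=302: ✓ → 3576
call_id=303: ✓ → 1064
call_id=304: ✓ → 2473
call_id=305: ✓ → 882
call_id=306: ✓ → 3363
call_id=307: ✗
call_id=308: ✗
call_id=309: ✓ → 2486
wait_s_sum = 1977 + 3576 + 1064 + 2473 + 882 + 3363 + 2486 = 15821
—
[refused_sum: disposition IN ('refused', 'no_answer')]
call_id=300: ✓ → 2824
call_id=301: ✗
call_id=302: ✓ → 3576
call_id=303: ✗
call_id=304: ✓ → 2473
call_id=305: ✗
call_id=306: ✗
call_id=307: ✓ → 927
call_id=308: ✓ → 371
call_id=309: ✗
refused_sum = 2824 + 3576 + 2473 + 927 + 371 = 10171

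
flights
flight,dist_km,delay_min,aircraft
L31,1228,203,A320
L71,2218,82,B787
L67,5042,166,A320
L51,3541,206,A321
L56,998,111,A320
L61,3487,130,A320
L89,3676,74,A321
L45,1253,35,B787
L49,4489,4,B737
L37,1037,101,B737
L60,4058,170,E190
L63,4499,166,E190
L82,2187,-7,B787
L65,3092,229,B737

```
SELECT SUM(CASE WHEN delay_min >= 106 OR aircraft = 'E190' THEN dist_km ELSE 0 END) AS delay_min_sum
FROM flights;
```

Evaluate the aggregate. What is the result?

flight=L31: ✓ → 1228
flight=L71: ✗
flight=L67: ✓ → 5042
flight=L51: ✓ → 3541
flight=L56: ✓ → 998
flight=L61: ✓ → 3487
flight=L89: ✗
flight=L45: ✗
flight=L49: ✗
flight=L37: ✗
flight=L60: ✓ → 4058
flight=L63: ✓ → 4499
flight=L82: ✗
flight=L65: ✓ → 3092
delay_min_sum = 1228 + 5042 + 3541 + 998 + 3487 + 4058 + 4499 + 3092 = 25945

25945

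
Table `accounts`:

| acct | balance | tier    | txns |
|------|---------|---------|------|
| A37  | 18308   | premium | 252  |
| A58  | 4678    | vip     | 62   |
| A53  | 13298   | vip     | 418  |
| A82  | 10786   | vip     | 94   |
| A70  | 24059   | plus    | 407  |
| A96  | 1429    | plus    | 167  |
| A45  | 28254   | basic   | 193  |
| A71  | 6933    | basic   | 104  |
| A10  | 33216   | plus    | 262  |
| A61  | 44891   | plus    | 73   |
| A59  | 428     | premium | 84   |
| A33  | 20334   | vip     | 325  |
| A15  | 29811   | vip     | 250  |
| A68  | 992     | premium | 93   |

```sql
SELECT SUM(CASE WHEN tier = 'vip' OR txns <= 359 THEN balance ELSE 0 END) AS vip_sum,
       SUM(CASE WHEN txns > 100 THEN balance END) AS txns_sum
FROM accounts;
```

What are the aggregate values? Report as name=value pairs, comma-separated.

vip_sum=213358, txns_sum=175642

[vip_sum: tier = 'vip' OR txns <= 359]
acct=A37: ✓ → 18308
acct=A58: ✓ → 4678
acct=A53: ✓ → 13298
acct=A82: ✓ → 10786
acct=A70: ✗
acct=A96: ✓ → 1429
acct=A45: ✓ → 28254
acct=A71: ✓ → 6933
acct=A10: ✓ → 33216
acct=A61: ✓ → 44891
acct=A59: ✓ → 428
acct=A33: ✓ → 20334
acct=A15: ✓ → 29811
acct=A68: ✓ → 992
vip_sum = 18308 + 4678 + 13298 + 10786 + 1429 + 28254 + 6933 + 33216 + 44891 + 428 + 20334 + 29811 + 992 = 213358
—
[txns_sum: txns > 100]
acct=A37: ✓ → 18308
acct=A58: ✗
acct=A53: ✓ → 13298
acct=A82: ✗
acct=A70: ✓ → 24059
acct=A96: ✓ → 1429
acct=A45: ✓ → 28254
acct=A71: ✓ → 6933
acct=A10: ✓ → 33216
acct=A61: ✗
acct=A59: ✗
acct=A33: ✓ → 20334
acct=A15: ✓ → 29811
acct=A68: ✗
txns_sum = 18308 + 13298 + 24059 + 1429 + 28254 + 6933 + 33216 + 20334 + 29811 = 175642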